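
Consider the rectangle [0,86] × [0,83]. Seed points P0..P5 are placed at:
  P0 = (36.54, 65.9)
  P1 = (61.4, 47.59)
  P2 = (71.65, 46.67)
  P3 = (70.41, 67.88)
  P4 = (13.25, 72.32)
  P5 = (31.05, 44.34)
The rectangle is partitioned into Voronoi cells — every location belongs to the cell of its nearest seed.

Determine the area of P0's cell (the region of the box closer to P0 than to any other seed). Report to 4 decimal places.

Area of P0's cell: 769.5662

1. box [0,86]×[0,83]: [(0, 0) (86, 0) (86, 83) (0, 83)]
2. ⊥bis P0·P1 via (48.97,56.745): [(0, 0) (7.1759, 0) (68.3075, 83) (0, 83)]  |A|=3132.5597
3. ⊥bis P0·P2 via (54.095,56.285): [(0, 0) (7.1759, 0) (68.3075, 83) (0, 83)]  |A|=3132.5597
4. ⊥bis P0·P3 via (53.475,66.89): [(0, 0) (7.1759, 0) (53.6932, 63.1578) (52.5332, 83) (0, 83)]  |A|=2976.062
5. ⊥bis P0·P4 via (24.895,69.11): [(5.8445, 0) (7.1759, 0) (53.6932, 63.1578) (52.5332, 83) (28.7238, 83)]  |A|=1541.4758
6. ⊥bis P0·P5 via (33.795,55.12): [(21.8753, 58.1552) (45.5656, 52.1228) (53.6932, 63.1578) (52.5332, 83) (28.7238, 83)]  |A|=769.5662
7. canonical 5-gon: [(21.8753, 58.1552) (45.5656, 52.1228) (53.6932, 63.1578) (52.5332, 83) (28.7238, 83)]
8. shoelace: 769.5662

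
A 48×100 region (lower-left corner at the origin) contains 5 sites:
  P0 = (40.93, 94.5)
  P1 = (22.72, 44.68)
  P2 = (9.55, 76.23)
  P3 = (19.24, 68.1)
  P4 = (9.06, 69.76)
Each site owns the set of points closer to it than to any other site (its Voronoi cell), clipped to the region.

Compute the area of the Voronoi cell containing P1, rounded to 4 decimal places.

1. box [0,48]×[0,100]: [(0, 0) (48, 0) (48, 100) (0, 100)]
2. ⊥bis P1·P0 via (31.825,69.59): [(0, 81.2225) (0, 0) (48, 0) (48, 63.6778)]  |A|=3477.6078
3. ⊥bis P1·P2 via (16.135,60.455): [(35.1272, 68.383) (0, 53.7197) (0, 0) (48, 0) (48, 63.6778)]  |A|=2994.5588
4. ⊥bis P1·P3 via (20.98,56.39): [(0, 53.2726) (0, 0) (48, 0) (48, 60.4049)]  |A|=2728.2597
5. ⊥bis P1·P4 via (15.89,57.22): [(11.8848, 55.0385) (0, 48.5654) (0, 0) (48, 0) (48, 60.4049)]  |A|=2700.2879
6. canonical 5-gon: [(11.8848, 55.0385) (0, 48.5654) (0, 0) (48, 0) (48, 60.4049)]
7. shoelace: 2700.2879

Area of P1's cell: 2700.2879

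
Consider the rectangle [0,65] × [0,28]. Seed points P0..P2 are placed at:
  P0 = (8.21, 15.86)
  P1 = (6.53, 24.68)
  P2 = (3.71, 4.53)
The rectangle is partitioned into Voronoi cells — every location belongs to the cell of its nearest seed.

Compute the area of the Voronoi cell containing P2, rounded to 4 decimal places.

1. box [0,65]×[0,28]: [(0, 0) (65, 0) (65, 28) (0, 28)]
2. ⊥bis P2·P0 via (5.96,10.195): [(0, 12.5622) (0, 0) (31.6287, 0)]  |A|=198.6628
3. ⊥bis P2·P1 via (5.12,14.605): [(0, 12.5622) (0, 0) (31.6287, 0)]  |A|=198.6628
4. canonical 3-gon: [(0, 12.5622) (0, 0) (31.6287, 0)]
5. shoelace: 198.6628

Area of P2's cell: 198.6628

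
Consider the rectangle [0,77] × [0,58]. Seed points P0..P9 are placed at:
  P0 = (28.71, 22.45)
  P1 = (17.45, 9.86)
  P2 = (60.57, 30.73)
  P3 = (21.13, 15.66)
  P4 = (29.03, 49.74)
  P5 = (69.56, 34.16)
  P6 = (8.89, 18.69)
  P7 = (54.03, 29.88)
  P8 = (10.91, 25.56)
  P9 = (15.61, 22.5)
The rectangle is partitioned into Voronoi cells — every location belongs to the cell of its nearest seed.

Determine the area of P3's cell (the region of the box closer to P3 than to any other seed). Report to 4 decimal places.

1. box [0,77]×[0,58]: [(0, 0) (77, 0) (77, 58) (0, 58)]
2. ⊥bis P3·P0 via (24.92,19.055): [(0, 46.8744) (0, 0) (41.9891, 0)]  |A|=984.1055
3. ⊥bis P3·P1 via (19.29,12.76): [(0, 46.8744) (0, 24.9992) (39.4009, 0) (41.9891, 0)]  |A|=491.611
4. ⊥bis P3·P2 via (40.85,23.195): [(0, 46.8744) (0, 24.9992) (39.4009, 0) (41.9891, 0)]  |A|=491.611
5. ⊥bis P3·P4 via (25.08,32.7): [(9.452, 36.3227) (0, 38.5137) (0, 24.9992) (39.4009, 0) (41.9891, 0)]  |A|=452.0986
6. ⊥bis P3·P5 via (45.345,24.91): [(9.452, 36.3227) (0, 38.5137) (0, 24.9992) (39.4009, 0) (41.9891, 0)]  |A|=452.0986
7. ⊥bis P3·P6 via (15.01,17.175): [(17.5203, 27.3156) (14.6464, 15.7063) (39.4009, 0) (41.9891, 0)]  |A|=201.6097
8. ⊥bis P3·P7 via (37.58,22.77): [(17.5203, 27.3156) (14.6464, 15.7063) (39.4009, 0) (41.9891, 0)]  |A|=201.6097
9. ⊥bis P3·P8 via (16.02,20.61): [(19.9203, 24.6364) (15.8055, 20.3886) (14.6464, 15.7063) (39.4009, 0) (41.9891, 0)]  |A|=191
10. ⊥bis P3·P9 via (18.37,19.08): [(22.1587, 22.1376) (14.7605, 16.1671) (14.6464, 15.7063) (39.4009, 0) (41.9891, 0)]  |A|=168.6086
11. canonical 5-gon: [(22.1587, 22.1376) (14.7605, 16.1671) (14.6464, 15.7063) (39.4009, 0) (41.9891, 0)]
12. shoelace: 168.6086

Area of P3's cell: 168.6086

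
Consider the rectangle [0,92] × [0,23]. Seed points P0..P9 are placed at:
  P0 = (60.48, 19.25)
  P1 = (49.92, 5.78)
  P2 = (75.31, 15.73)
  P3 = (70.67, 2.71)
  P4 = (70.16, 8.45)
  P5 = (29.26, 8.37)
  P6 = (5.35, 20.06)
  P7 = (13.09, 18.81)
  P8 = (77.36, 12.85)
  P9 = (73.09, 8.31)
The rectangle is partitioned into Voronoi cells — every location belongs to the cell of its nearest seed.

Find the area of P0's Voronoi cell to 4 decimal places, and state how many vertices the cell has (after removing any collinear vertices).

1. box [0,92]×[0,23]: [(0, 0) (92, 0) (92, 23) (0, 23)]
2. ⊥bis P0·P1 via (55.2,12.515): [(71.1637, 0) (92, 0) (92, 23) (41.8257, 23)]  |A|=816.6219
3. ⊥bis P0·P2 via (67.895,17.49): [(64.9077, 4.9045) (69.2028, 23) (41.8257, 23)]  |A|=247.7021
4. ⊥bis P0·P3 via (65.575,10.98): [(60.8618, 8.0763) (66.4825, 11.5391) (69.2028, 23) (41.8257, 23)]  |A|=231.7831
5. ⊥bis P0·P4 via (65.32,13.85): [(59.8038, 8.9058) (67.4934, 15.798) (69.2028, 23) (41.8257, 23)]  |A|=214.7289
6. ⊥bis P0·P5 via (44.87,13.81): [(59.8038, 8.9058) (67.4934, 15.798) (69.2028, 23) (41.8257, 23)]  |A|=214.7289
7. ⊥bis P0·P6 via (32.915,19.655): [(59.8038, 8.9058) (67.4934, 15.798) (69.2028, 23) (41.8257, 23)]  |A|=214.7289
8. ⊥bis P0·P7 via (36.785,19.03): [(59.8038, 8.9058) (67.4934, 15.798) (69.2028, 23) (41.8257, 23)]  |A|=214.7289
9. ⊥bis P0·P8 via (68.92,16.05): [(59.8038, 8.9058) (67.4934, 15.798) (69.2028, 23) (41.8257, 23)]  |A|=214.7289
10. ⊥bis P0·P9 via (66.785,13.78): [(59.8038, 8.9058) (67.4934, 15.798) (69.2028, 23) (41.8257, 23)]  |A|=214.7289
11. canonical 4-gon: [(59.8038, 8.9058) (67.4934, 15.798) (69.2028, 23) (41.8257, 23)]
12. shoelace: 214.7289

Area of P0's cell: 214.7289 (4 vertices)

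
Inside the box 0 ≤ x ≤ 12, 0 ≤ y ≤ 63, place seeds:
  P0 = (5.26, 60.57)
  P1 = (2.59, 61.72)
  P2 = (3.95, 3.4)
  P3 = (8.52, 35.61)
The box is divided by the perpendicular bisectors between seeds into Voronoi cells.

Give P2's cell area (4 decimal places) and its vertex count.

Area of P2's cell: 234.4601 (4 vertices)

1. box [0,12]×[0,63]: [(0, 0) (12, 0) (12, 63) (0, 63)]
2. ⊥bis P2·P0 via (4.605,31.985): [(0, 32.0905) (0, 0) (12, 0) (12, 31.8156)]  |A|=383.4364
3. ⊥bis P2·P1 via (3.27,32.56): [(0, 32.0905) (0, 0) (12, 0) (12, 31.8156)]  |A|=383.4364
4. ⊥bis P2·P3 via (6.235,19.505): [(0, 20.3896) (0, 0) (12, 0) (12, 18.6871)]  |A|=234.4601
5. canonical 4-gon: [(0, 20.3896) (0, 0) (12, 0) (12, 18.6871)]
6. shoelace: 234.4601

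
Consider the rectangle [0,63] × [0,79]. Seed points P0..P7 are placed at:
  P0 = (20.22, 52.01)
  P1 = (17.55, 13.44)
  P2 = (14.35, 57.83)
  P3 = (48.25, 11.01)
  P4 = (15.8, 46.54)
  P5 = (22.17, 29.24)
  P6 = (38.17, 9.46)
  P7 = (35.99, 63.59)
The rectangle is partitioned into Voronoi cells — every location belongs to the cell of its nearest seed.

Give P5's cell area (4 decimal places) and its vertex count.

Area of P5's cell: 656.0698 (7 vertices)

1. box [0,63]×[0,79]: [(0, 0) (63, 0) (63, 79) (0, 79)]
2. ⊥bis P5·P0 via (21.195,40.625): [(0, 38.8099) (0, 0) (63, 0) (63, 44.2051)]  |A|=2614.9731
3. ⊥bis P5·P1 via (19.86,21.34): [(0, 38.8099) (0, 27.1472) (63, 8.7256) (63, 44.2051)]  |A|=1484.9796
4. ⊥bis P5·P2 via (18.26,43.535): [(1.4339, 38.9327) (0, 38.5405) (0, 27.1472) (63, 8.7256) (63, 44.2051)]  |A|=1484.7865
5. ⊥bis P5·P3 via (35.21,20.125): [(51.3444, 43.207) (1.4339, 38.9327) (0, 38.5405) (0, 27.1472) (33.3102, 17.4071)]  |A|=816.7403
6. ⊥bis P5·P4 via (18.985,37.89): [(51.3444, 43.207) (27.9943, 41.2073) (0, 30.8996) (0, 27.1472) (33.3102, 17.4071)]  |A|=706.2118
7. ⊥bis P5·P6 via (30.17,19.35): [(40.5209, 27.7228) (51.3444, 43.207) (27.9943, 41.2073) (0, 30.8996) (0, 27.1472) (29.2396, 18.5974)]  |A|=680.9247
8. ⊥bis P5·P7 via (29.08,46.415): [(40.5209, 27.7228) (48.2076, 38.7194) (39.5617, 42.1979) (27.9943, 41.2073) (0, 30.8996) (0, 27.1472) (29.2396, 18.5974)]  |A|=656.0698
9. canonical 7-gon: [(40.5209, 27.7228) (48.2076, 38.7194) (39.5617, 42.1979) (27.9943, 41.2073) (0, 30.8996) (0, 27.1472) (29.2396, 18.5974)]
10. shoelace: 656.0698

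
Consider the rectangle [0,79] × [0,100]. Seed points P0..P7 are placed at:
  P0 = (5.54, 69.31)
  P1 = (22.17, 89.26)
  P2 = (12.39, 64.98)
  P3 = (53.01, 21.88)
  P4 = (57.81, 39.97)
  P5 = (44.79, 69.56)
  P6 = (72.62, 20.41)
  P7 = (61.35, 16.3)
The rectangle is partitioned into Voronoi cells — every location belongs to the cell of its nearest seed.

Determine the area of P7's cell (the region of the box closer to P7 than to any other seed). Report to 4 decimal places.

1. box [0,79]×[0,100]: [(0, 0) (79, 0) (79, 100) (0, 100)]
2. ⊥bis P7·P0 via (33.445,42.805): [(0, 7.5934) (0, 0) (79, 0) (79, 90.7662)]  |A|=3885.2063
3. ⊥bis P7·P1 via (41.76,52.78): [(44.1267, 54.051) (0, 7.5934) (0, 0) (79, 0) (79, 72.7781)]  |A|=3571.5545
4. ⊥bis P7·P2 via (36.87,40.64): [(57.1668, 61.0536) (0, 3.5579) (0, 0) (79, 0) (79, 72.7781)]  |A|=3307.8025
5. ⊥bis P7·P3 via (57.18,19.09): [(44.4076, 0) (79, 0) (79, 51.7027)]  |A|=894.2612
6. ⊥bis P7·P4 via (59.58,28.135): [(63.6377, 28.7419) (44.4076, 0) (79, 0) (79, 31.0394)]  |A|=735.5435
7. ⊥bis P7·P5 via (53.07,42.93): [(63.6377, 28.7419) (44.4076, 0) (79, 0) (79, 31.0394)]  |A|=735.5435
8. ⊥bis P7·P6 via (66.985,18.355): [(63.3525, 28.3156) (44.4076, 0) (73.6788, 0)]  |A|=414.4163
9. canonical 3-gon: [(63.3525, 28.3156) (44.4076, 0) (73.6788, 0)]
10. shoelace: 414.4163

Area of P7's cell: 414.4163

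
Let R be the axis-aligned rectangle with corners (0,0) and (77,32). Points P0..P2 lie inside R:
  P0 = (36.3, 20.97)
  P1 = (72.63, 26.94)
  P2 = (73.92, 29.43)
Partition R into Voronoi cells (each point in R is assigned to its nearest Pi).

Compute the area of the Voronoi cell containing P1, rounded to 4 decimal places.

Area of P1's cell: 647.4372

1. box [0,77]×[0,32]: [(0, 0) (77, 0) (77, 32) (0, 32)]
2. ⊥bis P1·P0 via (54.465,23.955): [(58.4015, 0) (77, 0) (77, 32) (53.143, 32)]  |A|=679.2889
3. ⊥bis P1·P2 via (73.275,28.185): [(58.4015, 0) (77, 0) (77, 26.2552) (65.9112, 32) (53.143, 32)]  |A|=647.4372
4. canonical 5-gon: [(58.4015, 0) (77, 0) (77, 26.2552) (65.9112, 32) (53.143, 32)]
5. shoelace: 647.4372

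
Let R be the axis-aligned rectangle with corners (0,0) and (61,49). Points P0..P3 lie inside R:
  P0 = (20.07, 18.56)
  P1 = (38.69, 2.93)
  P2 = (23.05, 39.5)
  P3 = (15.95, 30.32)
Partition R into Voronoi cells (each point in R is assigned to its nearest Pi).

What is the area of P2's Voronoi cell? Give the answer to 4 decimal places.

1. box [0,61]×[0,49]: [(0, 0) (61, 0) (61, 49) (0, 49)]
2. ⊥bis P2·P0 via (21.56,29.03): [(0, 32.0982) (61, 23.4172) (61, 49) (0, 49)]  |A|=1295.7781
3. ⊥bis P2·P1 via (30.87,21.215): [(0, 32.0982) (42.2564, 26.0847) (61, 34.1008) (61, 49) (0, 49)]  |A|=1195.6541
4. ⊥bis P2·P3 via (19.5,34.91): [(28.3524, 28.0634) (42.2564, 26.0847) (61, 34.1008) (61, 49) (1.2822, 49)]  |A|=942.6284
5. canonical 5-gon: [(28.3524, 28.0634) (42.2564, 26.0847) (61, 34.1008) (61, 49) (1.2822, 49)]
6. shoelace: 942.6284

Area of P2's cell: 942.6284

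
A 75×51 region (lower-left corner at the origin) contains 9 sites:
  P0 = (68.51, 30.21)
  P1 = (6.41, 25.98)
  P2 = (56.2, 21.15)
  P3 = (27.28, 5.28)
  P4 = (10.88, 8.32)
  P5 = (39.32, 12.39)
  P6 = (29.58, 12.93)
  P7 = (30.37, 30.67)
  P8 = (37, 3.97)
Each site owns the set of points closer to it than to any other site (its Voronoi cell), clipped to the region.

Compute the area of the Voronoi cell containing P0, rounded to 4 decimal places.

1. box [0,75]×[0,51]: [(0, 0) (75, 0) (75, 51) (0, 51)]
2. ⊥bis P0·P1 via (37.46,28.095): [(39.3737, 0) (75, 0) (75, 51) (35.8998, 51)]  |A|=1905.5252
3. ⊥bis P0·P2 via (62.355,25.68): [(75, 8.499) (75, 51) (43.7198, 51)]  |A|=664.7199
4. ⊥bis P0·P3 via (47.895,17.745): [(75, 8.499) (75, 51) (43.7198, 51)]  |A|=664.7199
5. ⊥bis P0·P4 via (39.695,19.265): [(75, 8.499) (75, 51) (43.7198, 51)]  |A|=664.7199
6. ⊥bis P0·P5 via (53.915,21.3): [(75, 8.499) (75, 51) (43.7198, 51)]  |A|=664.7199
7. ⊥bis P0·P6 via (49.045,21.57): [(75, 8.499) (75, 51) (43.7198, 51)]  |A|=664.7199
8. ⊥bis P0·P7 via (49.44,30.44): [(49.5917, 43.0217) (75, 8.499) (75, 51) (49.688, 51)]  |A|=640.9119
9. ⊥bis P0·P8 via (52.755,17.09): [(49.5917, 43.0217) (75, 8.499) (75, 51) (49.688, 51)]  |A|=640.9119
10. canonical 4-gon: [(49.5917, 43.0217) (75, 8.499) (75, 51) (49.688, 51)]
11. shoelace: 640.9119

Area of P0's cell: 640.9119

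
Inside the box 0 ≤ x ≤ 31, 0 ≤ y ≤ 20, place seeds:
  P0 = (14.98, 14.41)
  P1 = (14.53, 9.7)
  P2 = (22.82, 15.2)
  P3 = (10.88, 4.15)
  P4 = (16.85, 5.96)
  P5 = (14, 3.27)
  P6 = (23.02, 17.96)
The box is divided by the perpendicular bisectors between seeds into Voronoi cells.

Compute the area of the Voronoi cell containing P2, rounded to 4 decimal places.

Area of P2's cell: 110.0953

1. box [0,31]×[0,20]: [(0, 0) (31, 0) (31, 20) (0, 20)]
2. ⊥bis P2·P0 via (18.9,14.805): [(20.3918, 0) (31, 0) (31, 20) (18.3765, 20)]  |A|=232.3165
3. ⊥bis P2·P1 via (18.675,12.45): [(19.2201, 11.6284) (26.935, 0) (31, 0) (31, 20) (18.3765, 20)]  |A|=194.2734
4. ⊥bis P2·P3 via (16.85,9.675): [(19.2201, 11.6284) (26.935, 0) (31, 0) (31, 20) (18.3765, 20)]  |A|=194.2734
5. ⊥bis P2·P4 via (19.835,10.58): [(19.2201, 11.6284) (19.9762, 10.4888) (31, 3.3662) (31, 20) (18.3765, 20)]  |A|=154.4002
6. ⊥bis P2·P5 via (18.41,9.235): [(19.2201, 11.6284) (19.9762, 10.4888) (31, 3.3662) (31, 20) (18.3765, 20)]  |A|=154.4002
7. ⊥bis P2·P6 via (22.92,16.58): [(18.6903, 16.8865) (19.2201, 11.6284) (19.9762, 10.4888) (31, 3.3662) (31, 15.9945)]  |A|=110.0953
8. canonical 5-gon: [(18.6903, 16.8865) (19.2201, 11.6284) (19.9762, 10.4888) (31, 3.3662) (31, 15.9945)]
9. shoelace: 110.0953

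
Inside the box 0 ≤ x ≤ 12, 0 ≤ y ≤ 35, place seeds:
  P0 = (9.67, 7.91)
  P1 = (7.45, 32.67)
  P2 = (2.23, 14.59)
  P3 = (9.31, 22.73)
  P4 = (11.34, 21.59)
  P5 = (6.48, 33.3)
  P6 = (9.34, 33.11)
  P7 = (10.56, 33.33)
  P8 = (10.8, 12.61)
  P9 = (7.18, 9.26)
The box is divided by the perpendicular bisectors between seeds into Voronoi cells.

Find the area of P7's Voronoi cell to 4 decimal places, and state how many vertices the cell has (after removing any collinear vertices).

Area of P7's cell: 12.3425 (4 vertices)

1. box [0,12]×[0,35]: [(0, 0) (12, 0) (12, 35) (0, 35)]
2. ⊥bis P7·P0 via (10.115,20.62): [(0, 20.9741) (12, 20.554) (12, 35) (0, 35)]  |A|=170.8311
3. ⊥bis P7·P1 via (9.005,33): [(11.6436, 20.5665) (12, 20.554) (12, 35) (8.5806, 35)]  |A|=27.2514
4. ⊥bis P7·P2 via (6.395,23.96): [(11.3951, 21.7374) (12, 21.4686) (12, 35) (8.5806, 35)]  |A|=26.7677
5. ⊥bis P7·P3 via (9.935,28.03): [(10.0629, 28.0149) (12, 27.7865) (12, 35) (8.5806, 35)]  |A|=18.9291
6. ⊥bis P7·P4 via (10.95,27.46): [(10.0629, 28.0149) (12, 27.7865) (12, 35) (8.5806, 35)]  |A|=18.9291
7. ⊥bis P7·P5 via (8.52,33.315): [(10.0629, 28.0149) (12, 27.7865) (12, 35) (8.5806, 35)]  |A|=18.9291
8. ⊥bis P7·P6 via (9.95,33.22): [(10.9066, 27.9154) (12, 27.7865) (12, 35) (9.629, 35)]  |A|=12.3425
9. ⊥bis P7·P8 via (10.68,22.97): [(10.9066, 27.9154) (12, 27.7865) (12, 35) (9.629, 35)]  |A|=12.3425
10. ⊥bis P7·P9 via (8.87,21.295): [(10.9066, 27.9154) (12, 27.7865) (12, 35) (9.629, 35)]  |A|=12.3425
11. canonical 4-gon: [(10.9066, 27.9154) (12, 27.7865) (12, 35) (9.629, 35)]
12. shoelace: 12.3425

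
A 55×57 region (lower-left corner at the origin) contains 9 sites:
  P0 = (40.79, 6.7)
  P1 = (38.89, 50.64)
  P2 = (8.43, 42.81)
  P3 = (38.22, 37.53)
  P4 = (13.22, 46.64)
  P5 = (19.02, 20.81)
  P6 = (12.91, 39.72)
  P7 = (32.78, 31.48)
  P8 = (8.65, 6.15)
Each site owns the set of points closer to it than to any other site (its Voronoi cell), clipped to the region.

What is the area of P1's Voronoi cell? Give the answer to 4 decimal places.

1. box [0,55]×[0,57]: [(0, 0) (55, 0) (55, 57) (0, 57)]
2. ⊥bis P1·P0 via (39.84,28.67): [(0, 26.9473) (55, 29.3255) (55, 57) (0, 57)]  |A|=1587.4975
3. ⊥bis P1·P2 via (23.66,46.725): [(28.428, 28.1765) (55, 29.3255) (55, 57) (21.0187, 57)]  |A|=857.4115
4. ⊥bis P1·P3 via (38.555,44.085): [(24.1494, 44.8212) (55, 43.2446) (55, 57) (21.0187, 57)]  |A|=419.1072
5. ⊥bis P1·P4 via (26.055,48.64): [(26.6701, 44.6924) (55, 43.2446) (55, 57) (24.7523, 57)]  |A|=380.9833
6. ⊥bis P1·P5 via (28.955,35.725): [(26.6701, 44.6924) (55, 43.2446) (55, 57) (24.7523, 57)]  |A|=380.9833
7. ⊥bis P1·P6 via (25.9,45.18): [(26.6701, 44.6924) (55, 43.2446) (55, 57) (24.7523, 57)]  |A|=380.9833
8. ⊥bis P1·P7 via (35.835,41.06): [(26.6701, 44.6924) (55, 43.2446) (55, 57) (24.7523, 57)]  |A|=380.9833
9. ⊥bis P1·P8 via (23.77,28.395): [(26.6701, 44.6924) (55, 43.2446) (55, 57) (24.7523, 57)]  |A|=380.9833
10. canonical 4-gon: [(26.6701, 44.6924) (55, 43.2446) (55, 57) (24.7523, 57)]
11. shoelace: 380.9833

Area of P1's cell: 380.9833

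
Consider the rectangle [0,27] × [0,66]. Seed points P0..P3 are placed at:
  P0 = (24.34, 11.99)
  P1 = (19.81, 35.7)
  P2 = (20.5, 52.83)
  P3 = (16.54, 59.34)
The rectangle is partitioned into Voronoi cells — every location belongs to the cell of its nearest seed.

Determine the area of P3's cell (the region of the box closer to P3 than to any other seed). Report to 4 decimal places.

1. box [0,27]×[0,66]: [(0, 0) (27, 0) (27, 66) (0, 66)]
2. ⊥bis P3·P0 via (20.44,35.665): [(0, 32.2979) (27, 36.7456) (27, 66) (0, 66)]  |A|=849.9122
3. ⊥bis P3·P1 via (18.175,47.52): [(0, 45.0059) (27, 48.7407) (27, 66) (0, 66)]  |A|=516.4201
4. ⊥bis P3·P2 via (18.52,56.085): [(0, 45.0059) (0.397, 45.0609) (27, 61.2433) (27, 66) (0, 66)]  |A|=350.1163
5. canonical 5-gon: [(0, 45.0059) (0.397, 45.0609) (27, 61.2433) (27, 66) (0, 66)]
6. shoelace: 350.1163

Area of P3's cell: 350.1163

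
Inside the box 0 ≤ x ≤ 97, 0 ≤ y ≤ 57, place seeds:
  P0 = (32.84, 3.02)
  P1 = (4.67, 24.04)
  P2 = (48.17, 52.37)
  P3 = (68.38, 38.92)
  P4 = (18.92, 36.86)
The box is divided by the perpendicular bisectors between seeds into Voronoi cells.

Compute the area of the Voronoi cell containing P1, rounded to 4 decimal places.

Area of P1's cell: 570.3891

1. box [0,97]×[0,57]: [(0, 0) (97, 0) (97, 57) (0, 57)]
2. ⊥bis P1·P0 via (18.755,13.53): [(0, 0) (8.6591, 0) (51.1916, 57) (0, 57)]  |A|=1705.7462
3. ⊥bis P1·P2 via (26.42,38.205): [(0, 0) (8.6591, 0) (31.4286, 30.5145) (14.1795, 57) (0, 57)]  |A|=1215.6037
4. ⊥bis P1·P3 via (36.525,31.48): [(0, 0) (8.6591, 0) (31.4286, 30.5145) (14.1795, 57) (0, 57)]  |A|=1215.6037
5. ⊥bis P1·P4 via (11.795,30.45): [(0, 43.5607) (0, 0) (8.6591, 0) (22.5008, 18.55)]  |A|=570.3891
6. canonical 4-gon: [(0, 43.5607) (0, 0) (8.6591, 0) (22.5008, 18.55)]
7. shoelace: 570.3891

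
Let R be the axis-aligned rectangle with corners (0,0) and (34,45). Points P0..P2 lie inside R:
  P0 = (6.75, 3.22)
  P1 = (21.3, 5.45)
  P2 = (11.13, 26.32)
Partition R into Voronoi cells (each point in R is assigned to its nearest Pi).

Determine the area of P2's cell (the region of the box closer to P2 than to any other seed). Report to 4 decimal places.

Area of P2's cell: 923.7658

1. box [0,34]×[0,45]: [(0, 0) (34, 0) (34, 45) (0, 45)]
2. ⊥bis P2·P0 via (8.94,14.77): [(0, 16.4651) (34, 10.0184) (34, 45) (0, 45)]  |A|=1079.7808
3. ⊥bis P2·P1 via (16.215,15.885): [(0, 16.4651) (12.53, 14.0893) (34, 24.5517) (34, 45) (0, 45)]  |A|=923.7658
4. canonical 5-gon: [(0, 16.4651) (12.53, 14.0893) (34, 24.5517) (34, 45) (0, 45)]
5. shoelace: 923.7658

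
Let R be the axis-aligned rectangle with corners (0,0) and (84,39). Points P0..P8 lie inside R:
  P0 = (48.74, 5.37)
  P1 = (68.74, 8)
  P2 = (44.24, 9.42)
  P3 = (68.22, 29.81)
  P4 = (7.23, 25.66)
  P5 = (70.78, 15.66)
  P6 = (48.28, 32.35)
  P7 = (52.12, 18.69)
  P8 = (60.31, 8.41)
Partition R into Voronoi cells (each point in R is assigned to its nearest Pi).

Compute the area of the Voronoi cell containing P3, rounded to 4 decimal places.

1. box [0,84]×[0,39]: [(0, 0) (84, 0) (84, 39) (0, 39)]
2. ⊥bis P3·P0 via (58.48,17.59): [(80.5488, 0) (84, 0) (84, 39) (31.6186, 39)]  |A|=1088.7367
3. ⊥bis P3·P1 via (68.48,18.905): [(57.1685, 18.6353) (84, 19.275) (84, 39) (31.6186, 39)]  |A|=797.9906
4. ⊥bis P3·P2 via (56.23,19.615): [(56.8411, 18.8963) (57.1685, 18.6353) (84, 19.275) (84, 39) (39.7471, 39)]  |A|=716.2839
5. ⊥bis P3·P4 via (37.725,27.735): [(56.8411, 18.8963) (57.1685, 18.6353) (84, 19.275) (84, 39) (39.7471, 39)]  |A|=716.2839
6. ⊥bis P3·P5 via (69.5,22.735): [(55.7, 20.2383) (84, 25.3583) (84, 39) (39.7471, 39)]  |A|=608.1592
7. ⊥bis P3·P6 via (58.25,31.08): [(56.8965, 20.4548) (84, 25.3583) (84, 39) (59.2589, 39)]  |A|=414.283
8. ⊥bis P3·P7 via (60.17,24.25): [(57.8144, 27.6605) (62.1365, 21.4028) (84, 25.3583) (84, 39) (59.2589, 39)]  |A|=395.8392
9. ⊥bis P3·P8 via (64.265,19.11): [(57.8144, 27.6605) (62.1365, 21.4028) (84, 25.3583) (84, 39) (59.2589, 39)]  |A|=395.8392
10. canonical 5-gon: [(57.8144, 27.6605) (62.1365, 21.4028) (84, 25.3583) (84, 39) (59.2589, 39)]
11. shoelace: 395.8392

Area of P3's cell: 395.8392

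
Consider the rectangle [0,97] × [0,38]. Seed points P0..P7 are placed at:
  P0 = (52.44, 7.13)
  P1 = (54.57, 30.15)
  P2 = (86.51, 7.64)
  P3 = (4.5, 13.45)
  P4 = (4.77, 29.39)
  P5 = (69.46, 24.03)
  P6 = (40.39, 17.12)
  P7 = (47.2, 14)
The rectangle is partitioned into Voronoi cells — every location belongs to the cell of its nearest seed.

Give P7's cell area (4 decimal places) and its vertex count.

1. box [0,97]×[0,38]: [(0, 0) (97, 0) (97, 38) (0, 38)]
2. ⊥bis P7·P0 via (49.82,10.565): [(0, 0) (35.9686, 0) (85.7892, 38) (0, 38)]  |A|=2313.3969
3. ⊥bis P7·P1 via (50.885,22.075): [(0, 0) (35.9686, 0) (59.6602, 18.0705) (15.9883, 38) (0, 38)]  |A|=1617.8475
4. ⊥bis P7·P2 via (66.855,10.82): [(0, 0) (35.9686, 0) (59.6602, 18.0705) (15.9883, 38) (0, 38)]  |A|=1617.8475
5. ⊥bis P7·P3 via (25.85,13.725): [(26.0268, 0) (35.9686, 0) (59.6602, 18.0705) (25.5938, 33.6166)]  |A|=659.0582
6. ⊥bis P7·P4 via (25.985,21.695): [(25.7555, 21.0623) (26.0268, 0) (35.9686, 0) (59.6602, 18.0705) (29.6395, 31.7703)]  |A|=633.8121
7. ⊥bis P7·P5 via (58.33,19.015): [(25.7555, 21.0623) (26.0268, 0) (35.9686, 0) (58.987, 17.557) (58.5214, 18.5901) (29.6395, 31.7703)]  |A|=633.3448
8. ⊥bis P7·P6 via (43.795,15.56): [(37.0409, 0.8179) (58.987, 17.557) (58.5214, 18.5901) (47.4897, 23.6244)]  |A|=167.3317
9. canonical 4-gon: [(37.0409, 0.8179) (58.987, 17.557) (58.5214, 18.5901) (47.4897, 23.6244)]
10. shoelace: 167.3317

Area of P7's cell: 167.3317 (4 vertices)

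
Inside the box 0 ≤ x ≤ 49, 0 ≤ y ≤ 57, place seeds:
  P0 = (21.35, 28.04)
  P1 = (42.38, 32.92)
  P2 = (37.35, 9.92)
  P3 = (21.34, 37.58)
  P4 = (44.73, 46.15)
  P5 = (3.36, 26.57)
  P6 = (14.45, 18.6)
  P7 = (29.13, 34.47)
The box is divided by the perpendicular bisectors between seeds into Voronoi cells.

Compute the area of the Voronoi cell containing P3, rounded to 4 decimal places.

Area of P3's cell: 556.1539

1. box [0,49]×[0,57]: [(0, 0) (49, 0) (49, 57) (0, 57)]
2. ⊥bis P3·P0 via (21.345,32.81): [(0, 32.7876) (49, 32.839) (49, 57) (0, 57)]  |A|=1185.148
3. ⊥bis P3·P1 via (31.86,35.25): [(0, 32.7876) (31.3219, 32.8205) (36.6773, 57) (0, 57)]  |A|=822.6083
4. ⊥bis P3·P2 via (29.345,23.75): [(0, 32.7876) (31.3219, 32.8205) (36.6773, 57) (0, 57)]  |A|=822.6083
5. ⊥bis P3·P4 via (33.035,41.865): [(0, 32.7876) (31.3219, 32.8205) (33.2158, 41.3715) (27.4896, 57) (0, 57)]  |A|=750.8138
6. ⊥bis P3·P5 via (12.35,32.075): [(0, 52.2433) (11.906, 32.8001) (31.3219, 32.8205) (33.2158, 41.3715) (27.4896, 57) (0, 57)]  |A|=634.9943
7. ⊥bis P3·P6 via (17.895,28.09): [(0, 52.2433) (11.906, 32.8001) (31.3219, 32.8205) (33.2158, 41.3715) (27.4896, 57) (0, 57)]  |A|=634.9943
8. ⊥bis P3·P7 via (25.235,36.025): [(0, 52.2433) (11.906, 32.8001) (23.9526, 32.8127) (30.418, 49.0075) (27.4896, 57) (0, 57)]  |A|=556.1539
9. canonical 6-gon: [(0, 52.2433) (11.906, 32.8001) (23.9526, 32.8127) (30.418, 49.0075) (27.4896, 57) (0, 57)]
10. shoelace: 556.1539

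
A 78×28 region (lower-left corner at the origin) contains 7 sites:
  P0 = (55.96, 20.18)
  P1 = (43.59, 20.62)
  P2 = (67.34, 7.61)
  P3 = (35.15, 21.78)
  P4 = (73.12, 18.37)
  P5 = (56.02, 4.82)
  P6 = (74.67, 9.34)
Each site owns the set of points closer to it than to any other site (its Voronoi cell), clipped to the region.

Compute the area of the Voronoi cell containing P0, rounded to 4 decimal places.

1. box [0,78]×[0,28]: [(0, 0) (78, 0) (78, 28) (0, 28)]
2. ⊥bis P0·P1 via (49.775,20.4): [(49.0494, 0) (78, 0) (78, 28) (50.0453, 28)]  |A|=796.6741
3. ⊥bis P0·P2 via (61.65,13.895): [(49.1408, 2.57) (77.23, 28) (50.0453, 28)]  |A|=345.652
4. ⊥bis P0·P3 via (45.555,20.98): [(49.1408, 2.57) (77.23, 28) (50.0453, 28)]  |A|=345.652
5. ⊥bis P0·P4 via (64.54,19.275): [(49.1408, 2.57) (64.2177, 16.2196) (65.4603, 28) (50.0453, 28)]  |A|=276.3266
6. ⊥bis P0·P5 via (55.99,12.5): [(49.4931, 12.4746) (60.127, 12.5162) (64.2177, 16.2196) (65.4603, 28) (50.0453, 28)]  |A|=223.6718
7. ⊥bis P0·P6 via (65.315,14.76): [(49.4931, 12.4746) (60.127, 12.5162) (64.2177, 16.2196) (65.4603, 28) (50.0453, 28)]  |A|=223.6718
8. canonical 5-gon: [(49.4931, 12.4746) (60.127, 12.5162) (64.2177, 16.2196) (65.4603, 28) (50.0453, 28)]
9. shoelace: 223.6718

Area of P0's cell: 223.6718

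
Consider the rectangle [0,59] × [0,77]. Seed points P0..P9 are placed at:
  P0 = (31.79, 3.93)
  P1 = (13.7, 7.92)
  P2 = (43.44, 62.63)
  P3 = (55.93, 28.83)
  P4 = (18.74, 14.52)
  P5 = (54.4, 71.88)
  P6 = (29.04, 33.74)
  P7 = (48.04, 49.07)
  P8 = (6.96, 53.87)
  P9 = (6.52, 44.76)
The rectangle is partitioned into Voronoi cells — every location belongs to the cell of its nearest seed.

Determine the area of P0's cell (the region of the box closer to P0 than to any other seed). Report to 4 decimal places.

1. box [0,59]×[0,77]: [(0, 0) (59, 0) (59, 77) (0, 77)]
2. ⊥bis P0·P1 via (22.745,5.925): [(21.4382, 0) (59, 0) (59, 77) (38.4216, 77)]  |A|=2238.4002
3. ⊥bis P0·P2 via (37.615,33.28): [(29.1491, 34.9602) (21.4382, 0) (59, 0) (59, 29.0358)]  |A|=1089.9567
4. ⊥bis P0·P3 via (43.86,16.38): [(28.3644, 31.4026) (21.4382, 0) (59, 0) (59, 1.7021)]  |A|=615.8423
5. ⊥bis P0·P4 via (25.265,9.225): [(36.7023, 23.3192) (22.8039, 6.1923) (21.4382, 0) (59, 0) (59, 1.7021)]  |A|=488.2676
6. ⊥bis P0·P5 via (43.095,37.905): [(36.7023, 23.3192) (22.8039, 6.1923) (21.4382, 0) (59, 0) (59, 1.7021)]  |A|=488.2676
7. ⊥bis P0·P6 via (30.415,18.835): [(40.3795, 19.7542) (33.2778, 19.0991) (22.8039, 6.1923) (21.4382, 0) (59, 0) (59, 1.7021)]  |A|=474.4043
8. ⊥bis P0·P7 via (39.915,26.5): [(40.3795, 19.7542) (33.2778, 19.0991) (22.8039, 6.1923) (21.4382, 0) (59, 0) (59, 1.7021)]  |A|=474.4043
9. ⊥bis P0·P8 via (19.375,28.9): [(40.3795, 19.7542) (33.2778, 19.0991) (22.8039, 6.1923) (21.4382, 0) (59, 0) (59, 1.7021)]  |A|=474.4043
10. ⊥bis P0·P9 via (19.155,24.345): [(40.3795, 19.7542) (33.2778, 19.0991) (22.8039, 6.1923) (21.4382, 0) (59, 0) (59, 1.7021)]  |A|=474.4043
11. canonical 6-gon: [(40.3795, 19.7542) (33.2778, 19.0991) (22.8039, 6.1923) (21.4382, 0) (59, 0) (59, 1.7021)]
12. shoelace: 474.4043

Area of P0's cell: 474.4043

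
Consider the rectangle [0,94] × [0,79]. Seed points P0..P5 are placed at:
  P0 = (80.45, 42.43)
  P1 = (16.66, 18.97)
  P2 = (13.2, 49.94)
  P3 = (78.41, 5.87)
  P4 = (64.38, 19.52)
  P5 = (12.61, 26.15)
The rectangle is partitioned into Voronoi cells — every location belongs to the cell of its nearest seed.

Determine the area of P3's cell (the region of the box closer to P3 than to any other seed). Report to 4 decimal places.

1. box [0,94]×[0,79]: [(0, 0) (94, 0) (94, 79) (0, 79)]
2. ⊥bis P3·P0 via (79.43,24.15): [(0, 28.5821) (0, 0) (94, 0) (94, 23.337)]  |A|=2440.1978
3. ⊥bis P3·P1 via (47.535,12.42): [(50.3675, 25.7716) (44.9001, 0) (94, 0) (94, 23.337)]  |A|=1141.8182
4. ⊥bis P3·P2 via (45.805,27.905): [(50.3675, 25.7716) (44.9001, 0) (94, 0) (94, 23.337)]  |A|=1141.8182
5. ⊥bis P3·P4 via (71.395,12.695): [(82.3796, 23.9854) (59.0438, 0) (94, 0) (94, 23.337)]  |A|=554.8115
6. ⊥bis P3·P5 via (45.51,16.01): [(82.3796, 23.9854) (59.0438, 0) (94, 0) (94, 23.337)]  |A|=554.8115
7. canonical 4-gon: [(82.3796, 23.9854) (59.0438, 0) (94, 0) (94, 23.337)]
8. shoelace: 554.8115

Area of P3's cell: 554.8115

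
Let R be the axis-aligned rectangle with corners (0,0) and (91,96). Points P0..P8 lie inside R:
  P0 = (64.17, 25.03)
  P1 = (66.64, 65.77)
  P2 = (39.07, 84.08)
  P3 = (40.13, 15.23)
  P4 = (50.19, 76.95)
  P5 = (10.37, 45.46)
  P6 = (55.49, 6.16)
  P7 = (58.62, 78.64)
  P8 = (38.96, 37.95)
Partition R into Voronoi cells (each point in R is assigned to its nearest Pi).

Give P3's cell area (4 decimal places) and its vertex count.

Area of P3's cell: 1049.9750 (6 vertices)

1. box [0,91]×[0,96]: [(0, 0) (91, 0) (91, 96) (0, 96)]
2. ⊥bis P3·P0 via (52.15,20.13): [(0, 0) (60.3561, 0) (21.2213, 96) (0, 96)]  |A|=3915.7138
3. ⊥bis P3·P1 via (53.385,40.5): [(0, 68.5023) (0, 0) (60.3561, 0) (41.2516, 46.8644)]  |A|=2827.1906
4. ⊥bis P3·P2 via (39.6,49.655): [(36.0361, 49.6001) (0, 49.0453) (0, 0) (60.3561, 0) (41.2516, 46.8644)]  |A|=2476.6143
5. ⊥bis P3·P4 via (45.16,46.09): [(24.6958, 49.4255) (0, 49.0453) (0, 0) (60.3561, 0) (41.3116, 46.7173)]  |A|=2459.5061
6. ⊥bis P3·P5 via (25.25,30.345): [(0, 5.4876) (0, 0) (60.3561, 0) (41.4746, 46.3174)]  |A|=1511.5647
7. ⊥bis P3·P6 via (47.81,10.695): [(0, 5.4876) (0, 0) (41.4947, 0) (52.6529, 18.8964) (41.4746, 46.3174)]  |A|=1333.3583
8. ⊥bis P3·P7 via (49.375,46.935): [(0, 5.4876) (0, 0) (41.4947, 0) (52.6529, 18.8964) (41.4746, 46.3174)]  |A|=1333.3583
9. ⊥bis P3·P8 via (39.545,26.59): [(20.4361, 25.606) (0, 5.4876) (0, 0) (41.4947, 0) (52.6529, 18.8964) (49.3115, 27.0929)]  |A|=1049.975
10. canonical 6-gon: [(20.4361, 25.606) (0, 5.4876) (0, 0) (41.4947, 0) (52.6529, 18.8964) (49.3115, 27.0929)]
11. shoelace: 1049.975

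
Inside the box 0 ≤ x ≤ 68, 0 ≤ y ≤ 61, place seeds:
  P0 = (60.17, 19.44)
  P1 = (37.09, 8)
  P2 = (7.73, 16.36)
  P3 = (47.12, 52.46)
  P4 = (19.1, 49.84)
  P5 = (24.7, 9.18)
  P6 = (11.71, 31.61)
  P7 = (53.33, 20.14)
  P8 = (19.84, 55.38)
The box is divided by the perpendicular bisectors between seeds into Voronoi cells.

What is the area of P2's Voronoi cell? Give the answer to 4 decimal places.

Area of P2's cell: 378.5085

1. box [0,68]×[0,61]: [(0, 0) (68, 0) (68, 61) (0, 61)]
2. ⊥bis P2·P0 via (33.95,17.9): [(0, 0) (35.0013, 0) (31.4186, 61) (0, 61)]  |A|=2025.8072
3. ⊥bis P2·P1 via (22.41,12.18): [(0, 0) (18.9419, 0) (32.2552, 46.7559) (31.4186, 61) (0, 61)]  |A|=1650.3694
4. ⊥bis P2·P3 via (27.425,34.41): [(0, 0) (18.9419, 0) (28.4281, 33.3154) (3.0559, 61) (0, 61)]  |A|=1224.8867
5. ⊥bis P2·P4 via (13.415,33.1): [(0, 37.6558) (0, 0) (18.9419, 0) (27.0484, 28.47)]  |A|=778.9027
6. ⊥bis P2·P5 via (16.215,12.77): [(23.3842, 29.7144) (0, 37.6558) (0, 0) (10.812, 0)]  |A|=600.9114
7. ⊥bis P2·P6 via (9.72,23.985): [(19.8423, 21.3432) (0, 26.5218) (0, 0) (10.812, 0)]  |A|=378.5085
8. ⊥bis P2·P7 via (30.53,18.25): [(19.8423, 21.3432) (0, 26.5218) (0, 0) (10.812, 0)]  |A|=378.5085
9. ⊥bis P2·P8 via (13.785,35.87): [(19.8423, 21.3432) (0, 26.5218) (0, 0) (10.812, 0)]  |A|=378.5085
10. canonical 4-gon: [(19.8423, 21.3432) (0, 26.5218) (0, 0) (10.812, 0)]
11. shoelace: 378.5085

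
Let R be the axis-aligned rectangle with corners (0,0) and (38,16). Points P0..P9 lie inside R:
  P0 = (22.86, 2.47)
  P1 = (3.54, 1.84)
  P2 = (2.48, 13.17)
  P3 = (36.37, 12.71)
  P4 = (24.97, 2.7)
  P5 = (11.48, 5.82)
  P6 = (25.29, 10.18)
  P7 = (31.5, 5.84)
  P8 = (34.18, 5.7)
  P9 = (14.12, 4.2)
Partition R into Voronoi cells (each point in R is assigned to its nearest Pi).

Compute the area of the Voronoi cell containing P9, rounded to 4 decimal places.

1. box [0,38]×[0,16]: [(0, 0) (38, 0) (38, 16) (0, 16)]
2. ⊥bis P9·P0 via (18.49,3.335): [(0, 0) (17.8299, 0) (20.9969, 16) (0, 16)]  |A|=310.6143
3. ⊥bis P9·P1 via (8.83,3.02): [(9.5036, 0) (17.8299, 0) (20.9969, 16) (5.9347, 16)]  |A|=187.1079
4. ⊥bis P9·P2 via (8.3,8.685): [(7.731, 7.9467) (9.5036, 0) (17.8299, 0) (20.9969, 16) (13.9371, 16)]  |A|=154.8849
5. ⊥bis P9·P3 via (25.245,8.455): [(7.731, 7.9467) (9.5036, 0) (17.8299, 0) (20.9969, 16) (13.9371, 16)]  |A|=154.8849
6. ⊥bis P9·P4 via (19.545,3.45): [(7.731, 7.9467) (9.5036, 0) (17.8299, 0) (20.9969, 16) (13.9371, 16)]  |A|=154.8849
7. ⊥bis P9·P5 via (12.8,5.01): [(9.7257, 0) (17.8299, 0) (20.9969, 16) (19.5439, 16)]  |A|=76.4579
8. ⊥bis P9·P6 via (19.705,7.19): [(17.111, 12.0353) (9.7257, 0) (17.8299, 0) (19.3751, 7.8063)]  |A|=60.8725
9. ⊥bis P9·P7 via (22.81,5.02): [(17.111, 12.0353) (9.7257, 0) (17.8299, 0) (19.3751, 7.8063)]  |A|=60.8725
10. ⊥bis P9·P8 via (24.15,4.95): [(17.111, 12.0353) (9.7257, 0) (17.8299, 0) (19.3751, 7.8063)]  |A|=60.8725
11. canonical 4-gon: [(17.111, 12.0353) (9.7257, 0) (17.8299, 0) (19.3751, 7.8063)]
12. shoelace: 60.8725

Area of P9's cell: 60.8725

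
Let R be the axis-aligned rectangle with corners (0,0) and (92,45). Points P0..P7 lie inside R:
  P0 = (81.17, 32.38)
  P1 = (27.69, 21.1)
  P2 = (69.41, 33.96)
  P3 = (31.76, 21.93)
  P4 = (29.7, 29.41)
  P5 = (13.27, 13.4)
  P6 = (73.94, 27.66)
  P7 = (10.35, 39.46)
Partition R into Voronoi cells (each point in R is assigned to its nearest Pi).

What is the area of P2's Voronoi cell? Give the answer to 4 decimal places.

Area of P2's cell: 521.5606

1. box [0,92]×[0,45]: [(0, 0) (92, 0) (92, 45) (0, 45)]
2. ⊥bis P2·P0 via (75.29,33.17): [(0, 0) (70.8335, 0) (76.8794, 45) (0, 45)]  |A|=3323.5401
3. ⊥bis P2·P1 via (48.55,27.53): [(57.036, 0) (70.8335, 0) (76.8794, 45) (43.165, 45)]  |A|=1069.0187
4. ⊥bis P2·P3 via (50.585,27.945): [(59.514, 0) (70.8335, 0) (76.8794, 45) (45.1356, 45)]  |A|=968.9242
5. ⊥bis P2·P4 via (49.555,31.685): [(49.6473, 30.8798) (59.514, 0) (70.8335, 0) (76.8794, 45) (48.0294, 45)]  |A|=948.4937
6. ⊥bis P2·P5 via (41.34,23.68): [(49.6473, 30.8798) (59.514, 0) (70.8335, 0) (76.8794, 45) (48.0294, 45)]  |A|=948.4937
7. ⊥bis P2·P6 via (71.675,30.81): [(49.6473, 30.8798) (53.7808, 17.9432) (75.3256, 33.435) (76.8794, 45) (48.0294, 45)]  |A|=521.5606
8. ⊥bis P2·P7 via (39.88,36.71): [(49.6473, 30.8798) (53.7808, 17.9432) (75.3256, 33.435) (76.8794, 45) (48.0294, 45)]  |A|=521.5606
9. canonical 5-gon: [(49.6473, 30.8798) (53.7808, 17.9432) (75.3256, 33.435) (76.8794, 45) (48.0294, 45)]
10. shoelace: 521.5606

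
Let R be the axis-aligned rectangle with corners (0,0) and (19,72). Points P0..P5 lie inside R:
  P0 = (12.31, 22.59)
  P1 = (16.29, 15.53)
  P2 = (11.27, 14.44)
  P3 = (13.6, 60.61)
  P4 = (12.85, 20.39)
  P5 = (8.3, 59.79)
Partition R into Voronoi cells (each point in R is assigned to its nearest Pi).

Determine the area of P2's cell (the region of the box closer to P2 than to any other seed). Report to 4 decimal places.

Area of P2's cell: 281.5305

1. box [0,19]×[0,72]: [(0, 0) (19, 0) (19, 72) (0, 72)]
2. ⊥bis P2·P0 via (11.79,18.515): [(0, 20.0195) (0, 0) (19, 0) (19, 17.595)]  |A|=357.3372
3. ⊥bis P2·P1 via (13.78,14.985): [(13.0484, 18.3544) (0, 20.0195) (0, 0) (17.0337, 0)]  |A|=286.9331
4. ⊥bis P2·P3 via (12.435,37.525): [(13.0484, 18.3544) (0, 20.0195) (0, 0) (17.0337, 0)]  |A|=286.9331
5. ⊥bis P2·P4 via (12.06,17.415): [(13.3253, 17.079) (4.3352, 19.4663) (0, 20.0195) (0, 0) (17.0337, 0)]  |A|=281.5305
6. ⊥bis P2·P5 via (9.785,37.115): [(13.3253, 17.079) (4.3352, 19.4663) (0, 20.0195) (0, 0) (17.0337, 0)]  |A|=281.5305
7. canonical 5-gon: [(13.3253, 17.079) (4.3352, 19.4663) (0, 20.0195) (0, 0) (17.0337, 0)]
8. shoelace: 281.5305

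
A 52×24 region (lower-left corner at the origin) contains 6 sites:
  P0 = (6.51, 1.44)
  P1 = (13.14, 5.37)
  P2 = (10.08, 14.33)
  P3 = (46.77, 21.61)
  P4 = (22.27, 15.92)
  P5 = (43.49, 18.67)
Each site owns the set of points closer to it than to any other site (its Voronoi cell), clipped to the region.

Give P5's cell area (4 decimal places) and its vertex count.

1. box [0,52]×[0,24]: [(0, 0) (52, 0) (52, 24) (0, 24)]
2. ⊥bis P5·P0 via (25,10.055): [(29.6849, 0) (52, 0) (52, 24) (18.5026, 24)]  |A|=669.7495
3. ⊥bis P5·P1 via (28.315,12.02): [(33.5824, 0) (52, 0) (52, 24) (23.0651, 24)]  |A|=568.2297
4. ⊥bis P5·P2 via (26.785,16.5): [(26.9675, 15.0949) (33.5824, 0) (52, 0) (52, 24) (25.8107, 24)]  |A|=556.0046
5. ⊥bis P5·P3 via (45.13,20.14): [(26.9675, 15.0949) (33.5824, 0) (52, 0) (52, 12.4755) (41.6701, 24) (25.8107, 24)]  |A|=496.4813
6. ⊥bis P5·P4 via (32.88,17.295): [(35.1213, 0) (52, 0) (52, 12.4755) (41.6701, 24) (32.0111, 24)]  |A|=382.8878
7. canonical 5-gon: [(35.1213, 0) (52, 0) (52, 12.4755) (41.6701, 24) (32.0111, 24)]
8. shoelace: 382.8878

Area of P5's cell: 382.8878 (5 vertices)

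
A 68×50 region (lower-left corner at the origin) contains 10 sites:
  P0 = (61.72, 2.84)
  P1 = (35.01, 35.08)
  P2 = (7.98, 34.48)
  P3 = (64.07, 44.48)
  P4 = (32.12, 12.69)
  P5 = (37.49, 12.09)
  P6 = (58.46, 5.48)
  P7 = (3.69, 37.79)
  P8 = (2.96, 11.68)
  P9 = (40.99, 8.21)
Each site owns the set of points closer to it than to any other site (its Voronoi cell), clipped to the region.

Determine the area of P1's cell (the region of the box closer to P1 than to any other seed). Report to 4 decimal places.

Area of P1's cell: 736.4279

1. box [0,68]×[0,50]: [(0, 0) (68, 0) (68, 50) (0, 50)]
2. ⊥bis P1·P0 via (48.365,18.96): [(0, 0) (25.4795, 0) (68, 35.2271) (68, 50) (0, 50)]  |A|=2651.0642
3. ⊥bis P1·P2 via (21.495,34.78): [(22.267, 0) (25.4795, 0) (68, 35.2271) (68, 50) (21.1572, 50)]  |A|=1565.4596
4. ⊥bis P1·P3 via (49.54,39.78): [(22.267, 0) (25.4795, 0) (54.6029, 24.128) (46.2342, 50) (21.1572, 50)]  |A|=1184.9395
5. ⊥bis P1·P4 via (33.565,23.885): [(21.7029, 25.4161) (51.5133, 21.5683) (54.6029, 24.128) (46.2342, 50) (21.1572, 50)]  |A|=772.5474
6. ⊥bis P1·P5 via (36.25,23.585): [(21.7029, 25.4161) (36.0535, 23.5638) (54.1538, 25.5163) (46.2342, 50) (21.1572, 50)]  |A|=736.6753
7. ⊥bis P1·P6 via (46.735,20.28): [(21.7029, 25.4161) (36.0535, 23.5638) (53.2171, 25.4153) (53.9888, 26.0267) (46.2342, 50) (21.1572, 50)]  |A|=736.4279
8. ⊥bis P1·P7 via (19.35,36.435): [(21.7029, 25.4161) (36.0535, 23.5638) (53.2171, 25.4153) (53.9888, 26.0267) (46.2342, 50) (21.1572, 50)]  |A|=736.4279
9. ⊥bis P1·P8 via (18.985,23.38): [(21.7029, 25.4161) (36.0535, 23.5638) (53.2171, 25.4153) (53.9888, 26.0267) (46.2342, 50) (21.1572, 50)]  |A|=736.4279
10. ⊥bis P1·P9 via (38,21.645): [(21.7029, 25.4161) (36.0535, 23.5638) (53.2171, 25.4153) (53.9888, 26.0267) (46.2342, 50) (21.1572, 50)]  |A|=736.4279
11. canonical 6-gon: [(21.7029, 25.4161) (36.0535, 23.5638) (53.2171, 25.4153) (53.9888, 26.0267) (46.2342, 50) (21.1572, 50)]
12. shoelace: 736.4279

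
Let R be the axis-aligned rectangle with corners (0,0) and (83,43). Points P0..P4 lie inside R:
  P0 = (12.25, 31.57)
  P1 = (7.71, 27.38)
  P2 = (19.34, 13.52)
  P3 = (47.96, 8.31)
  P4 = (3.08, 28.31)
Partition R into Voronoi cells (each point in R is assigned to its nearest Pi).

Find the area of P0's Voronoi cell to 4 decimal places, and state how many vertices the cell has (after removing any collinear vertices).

1. box [0,83]×[0,43]: [(0, 0) (83, 0) (83, 43) (0, 43)]
2. ⊥bis P0·P1 via (9.98,29.475): [(0, 40.2887) (37.1827, 0) (83, 0) (83, 43) (0, 43)]  |A|=2819.9796
3. ⊥bis P0·P2 via (15.795,22.545): [(0, 40.2887) (16.2212, 22.7124) (67.8701, 43) (0, 43)]  |A|=710.4511
4. ⊥bis P0·P3 via (30.105,19.94): [(0, 40.2887) (16.2212, 22.7124) (37.3052, 30.9942) (45.1253, 43) (0, 43)]  |A|=573.9158
5. ⊥bis P0·P4 via (7.665,29.94): [(6.4834, 33.2637) (16.2212, 22.7124) (37.3052, 30.9942) (45.1253, 43) (3.0221, 43)]  |A|=550.4144
6. canonical 5-gon: [(6.4834, 33.2637) (16.2212, 22.7124) (37.3052, 30.9942) (45.1253, 43) (3.0221, 43)]
7. shoelace: 550.4144

Area of P0's cell: 550.4144 (5 vertices)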